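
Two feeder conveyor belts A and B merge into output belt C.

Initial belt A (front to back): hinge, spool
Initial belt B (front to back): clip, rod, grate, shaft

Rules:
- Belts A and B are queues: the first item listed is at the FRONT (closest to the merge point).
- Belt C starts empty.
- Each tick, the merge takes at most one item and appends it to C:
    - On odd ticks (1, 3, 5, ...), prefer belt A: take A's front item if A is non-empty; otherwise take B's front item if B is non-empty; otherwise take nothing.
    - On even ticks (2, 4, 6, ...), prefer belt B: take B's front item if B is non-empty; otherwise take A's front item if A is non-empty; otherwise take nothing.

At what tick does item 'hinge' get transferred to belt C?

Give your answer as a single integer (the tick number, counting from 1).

Tick 1: prefer A, take hinge from A; A=[spool] B=[clip,rod,grate,shaft] C=[hinge]

Answer: 1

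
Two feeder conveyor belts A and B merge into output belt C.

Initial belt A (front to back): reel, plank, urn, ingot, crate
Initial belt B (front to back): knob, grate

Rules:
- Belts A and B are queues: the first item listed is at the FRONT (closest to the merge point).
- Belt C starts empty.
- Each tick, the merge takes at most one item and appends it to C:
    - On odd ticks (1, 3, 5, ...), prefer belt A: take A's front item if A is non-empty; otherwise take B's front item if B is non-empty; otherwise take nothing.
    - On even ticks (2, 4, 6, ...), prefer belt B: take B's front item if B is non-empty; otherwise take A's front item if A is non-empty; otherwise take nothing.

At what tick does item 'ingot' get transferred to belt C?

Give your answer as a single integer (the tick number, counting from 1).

Tick 1: prefer A, take reel from A; A=[plank,urn,ingot,crate] B=[knob,grate] C=[reel]
Tick 2: prefer B, take knob from B; A=[plank,urn,ingot,crate] B=[grate] C=[reel,knob]
Tick 3: prefer A, take plank from A; A=[urn,ingot,crate] B=[grate] C=[reel,knob,plank]
Tick 4: prefer B, take grate from B; A=[urn,ingot,crate] B=[-] C=[reel,knob,plank,grate]
Tick 5: prefer A, take urn from A; A=[ingot,crate] B=[-] C=[reel,knob,plank,grate,urn]
Tick 6: prefer B, take ingot from A; A=[crate] B=[-] C=[reel,knob,plank,grate,urn,ingot]

Answer: 6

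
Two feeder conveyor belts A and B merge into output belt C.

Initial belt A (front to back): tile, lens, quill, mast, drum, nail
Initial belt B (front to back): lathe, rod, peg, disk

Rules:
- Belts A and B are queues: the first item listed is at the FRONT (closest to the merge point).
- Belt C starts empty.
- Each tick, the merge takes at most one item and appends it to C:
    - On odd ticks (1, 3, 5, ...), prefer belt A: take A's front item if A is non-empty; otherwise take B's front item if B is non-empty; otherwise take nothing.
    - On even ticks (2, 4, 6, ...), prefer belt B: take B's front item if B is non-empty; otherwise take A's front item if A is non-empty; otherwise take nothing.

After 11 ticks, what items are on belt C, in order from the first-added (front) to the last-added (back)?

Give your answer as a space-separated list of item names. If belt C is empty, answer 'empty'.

Answer: tile lathe lens rod quill peg mast disk drum nail

Derivation:
Tick 1: prefer A, take tile from A; A=[lens,quill,mast,drum,nail] B=[lathe,rod,peg,disk] C=[tile]
Tick 2: prefer B, take lathe from B; A=[lens,quill,mast,drum,nail] B=[rod,peg,disk] C=[tile,lathe]
Tick 3: prefer A, take lens from A; A=[quill,mast,drum,nail] B=[rod,peg,disk] C=[tile,lathe,lens]
Tick 4: prefer B, take rod from B; A=[quill,mast,drum,nail] B=[peg,disk] C=[tile,lathe,lens,rod]
Tick 5: prefer A, take quill from A; A=[mast,drum,nail] B=[peg,disk] C=[tile,lathe,lens,rod,quill]
Tick 6: prefer B, take peg from B; A=[mast,drum,nail] B=[disk] C=[tile,lathe,lens,rod,quill,peg]
Tick 7: prefer A, take mast from A; A=[drum,nail] B=[disk] C=[tile,lathe,lens,rod,quill,peg,mast]
Tick 8: prefer B, take disk from B; A=[drum,nail] B=[-] C=[tile,lathe,lens,rod,quill,peg,mast,disk]
Tick 9: prefer A, take drum from A; A=[nail] B=[-] C=[tile,lathe,lens,rod,quill,peg,mast,disk,drum]
Tick 10: prefer B, take nail from A; A=[-] B=[-] C=[tile,lathe,lens,rod,quill,peg,mast,disk,drum,nail]
Tick 11: prefer A, both empty, nothing taken; A=[-] B=[-] C=[tile,lathe,lens,rod,quill,peg,mast,disk,drum,nail]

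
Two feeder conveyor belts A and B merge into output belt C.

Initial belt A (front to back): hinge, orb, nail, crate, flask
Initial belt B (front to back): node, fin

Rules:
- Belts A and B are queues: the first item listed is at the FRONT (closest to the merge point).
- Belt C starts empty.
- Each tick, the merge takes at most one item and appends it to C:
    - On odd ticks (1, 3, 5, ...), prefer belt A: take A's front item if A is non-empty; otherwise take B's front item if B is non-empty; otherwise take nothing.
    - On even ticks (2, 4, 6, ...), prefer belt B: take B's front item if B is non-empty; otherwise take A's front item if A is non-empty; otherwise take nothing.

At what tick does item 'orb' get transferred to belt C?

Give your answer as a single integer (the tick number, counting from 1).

Tick 1: prefer A, take hinge from A; A=[orb,nail,crate,flask] B=[node,fin] C=[hinge]
Tick 2: prefer B, take node from B; A=[orb,nail,crate,flask] B=[fin] C=[hinge,node]
Tick 3: prefer A, take orb from A; A=[nail,crate,flask] B=[fin] C=[hinge,node,orb]

Answer: 3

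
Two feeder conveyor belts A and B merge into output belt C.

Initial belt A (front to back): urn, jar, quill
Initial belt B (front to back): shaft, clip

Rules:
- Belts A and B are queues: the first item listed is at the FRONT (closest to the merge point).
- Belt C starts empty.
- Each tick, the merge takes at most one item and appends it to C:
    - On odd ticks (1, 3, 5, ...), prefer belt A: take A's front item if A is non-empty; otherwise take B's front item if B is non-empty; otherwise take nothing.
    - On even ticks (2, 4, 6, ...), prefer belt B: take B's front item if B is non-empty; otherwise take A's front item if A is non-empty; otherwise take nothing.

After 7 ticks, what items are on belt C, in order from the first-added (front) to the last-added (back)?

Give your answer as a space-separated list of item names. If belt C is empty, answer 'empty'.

Answer: urn shaft jar clip quill

Derivation:
Tick 1: prefer A, take urn from A; A=[jar,quill] B=[shaft,clip] C=[urn]
Tick 2: prefer B, take shaft from B; A=[jar,quill] B=[clip] C=[urn,shaft]
Tick 3: prefer A, take jar from A; A=[quill] B=[clip] C=[urn,shaft,jar]
Tick 4: prefer B, take clip from B; A=[quill] B=[-] C=[urn,shaft,jar,clip]
Tick 5: prefer A, take quill from A; A=[-] B=[-] C=[urn,shaft,jar,clip,quill]
Tick 6: prefer B, both empty, nothing taken; A=[-] B=[-] C=[urn,shaft,jar,clip,quill]
Tick 7: prefer A, both empty, nothing taken; A=[-] B=[-] C=[urn,shaft,jar,clip,quill]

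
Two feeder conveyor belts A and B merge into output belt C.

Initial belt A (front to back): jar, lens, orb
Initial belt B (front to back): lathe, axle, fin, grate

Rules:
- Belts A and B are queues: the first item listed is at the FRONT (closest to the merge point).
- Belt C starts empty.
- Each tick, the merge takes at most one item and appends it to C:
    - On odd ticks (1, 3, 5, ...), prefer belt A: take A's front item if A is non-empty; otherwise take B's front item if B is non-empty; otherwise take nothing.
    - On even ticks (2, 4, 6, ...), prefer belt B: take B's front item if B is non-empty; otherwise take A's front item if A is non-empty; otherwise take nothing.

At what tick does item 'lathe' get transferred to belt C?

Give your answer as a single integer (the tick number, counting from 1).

Answer: 2

Derivation:
Tick 1: prefer A, take jar from A; A=[lens,orb] B=[lathe,axle,fin,grate] C=[jar]
Tick 2: prefer B, take lathe from B; A=[lens,orb] B=[axle,fin,grate] C=[jar,lathe]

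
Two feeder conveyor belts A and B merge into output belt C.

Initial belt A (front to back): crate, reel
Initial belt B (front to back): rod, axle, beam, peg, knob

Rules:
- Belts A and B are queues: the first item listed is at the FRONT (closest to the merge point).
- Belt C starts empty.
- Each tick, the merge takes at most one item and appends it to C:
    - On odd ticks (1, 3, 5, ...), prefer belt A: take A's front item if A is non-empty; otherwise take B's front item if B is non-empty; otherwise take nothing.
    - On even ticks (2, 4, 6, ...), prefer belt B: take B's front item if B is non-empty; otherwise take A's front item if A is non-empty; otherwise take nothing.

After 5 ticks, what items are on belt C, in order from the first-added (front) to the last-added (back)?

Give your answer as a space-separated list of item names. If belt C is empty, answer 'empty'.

Tick 1: prefer A, take crate from A; A=[reel] B=[rod,axle,beam,peg,knob] C=[crate]
Tick 2: prefer B, take rod from B; A=[reel] B=[axle,beam,peg,knob] C=[crate,rod]
Tick 3: prefer A, take reel from A; A=[-] B=[axle,beam,peg,knob] C=[crate,rod,reel]
Tick 4: prefer B, take axle from B; A=[-] B=[beam,peg,knob] C=[crate,rod,reel,axle]
Tick 5: prefer A, take beam from B; A=[-] B=[peg,knob] C=[crate,rod,reel,axle,beam]

Answer: crate rod reel axle beam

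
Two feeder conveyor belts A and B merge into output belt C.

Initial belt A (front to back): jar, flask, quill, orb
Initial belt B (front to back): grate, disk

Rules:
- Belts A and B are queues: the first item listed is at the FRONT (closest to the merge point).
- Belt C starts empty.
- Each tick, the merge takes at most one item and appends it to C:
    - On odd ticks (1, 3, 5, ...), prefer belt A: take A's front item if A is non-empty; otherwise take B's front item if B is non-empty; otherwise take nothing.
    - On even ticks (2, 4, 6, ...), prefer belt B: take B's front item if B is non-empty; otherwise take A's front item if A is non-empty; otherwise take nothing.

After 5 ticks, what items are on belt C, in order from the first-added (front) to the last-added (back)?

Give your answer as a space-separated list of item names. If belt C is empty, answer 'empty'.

Answer: jar grate flask disk quill

Derivation:
Tick 1: prefer A, take jar from A; A=[flask,quill,orb] B=[grate,disk] C=[jar]
Tick 2: prefer B, take grate from B; A=[flask,quill,orb] B=[disk] C=[jar,grate]
Tick 3: prefer A, take flask from A; A=[quill,orb] B=[disk] C=[jar,grate,flask]
Tick 4: prefer B, take disk from B; A=[quill,orb] B=[-] C=[jar,grate,flask,disk]
Tick 5: prefer A, take quill from A; A=[orb] B=[-] C=[jar,grate,flask,disk,quill]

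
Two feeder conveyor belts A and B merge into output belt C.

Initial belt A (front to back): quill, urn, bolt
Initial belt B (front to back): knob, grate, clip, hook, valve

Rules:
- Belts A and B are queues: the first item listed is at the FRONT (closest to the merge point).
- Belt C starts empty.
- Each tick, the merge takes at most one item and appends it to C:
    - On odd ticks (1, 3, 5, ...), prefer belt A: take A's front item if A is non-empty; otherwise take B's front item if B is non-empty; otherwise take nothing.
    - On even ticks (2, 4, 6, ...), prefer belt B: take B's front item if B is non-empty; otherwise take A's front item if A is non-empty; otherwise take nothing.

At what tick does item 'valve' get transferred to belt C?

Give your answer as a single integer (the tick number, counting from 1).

Tick 1: prefer A, take quill from A; A=[urn,bolt] B=[knob,grate,clip,hook,valve] C=[quill]
Tick 2: prefer B, take knob from B; A=[urn,bolt] B=[grate,clip,hook,valve] C=[quill,knob]
Tick 3: prefer A, take urn from A; A=[bolt] B=[grate,clip,hook,valve] C=[quill,knob,urn]
Tick 4: prefer B, take grate from B; A=[bolt] B=[clip,hook,valve] C=[quill,knob,urn,grate]
Tick 5: prefer A, take bolt from A; A=[-] B=[clip,hook,valve] C=[quill,knob,urn,grate,bolt]
Tick 6: prefer B, take clip from B; A=[-] B=[hook,valve] C=[quill,knob,urn,grate,bolt,clip]
Tick 7: prefer A, take hook from B; A=[-] B=[valve] C=[quill,knob,urn,grate,bolt,clip,hook]
Tick 8: prefer B, take valve from B; A=[-] B=[-] C=[quill,knob,urn,grate,bolt,clip,hook,valve]

Answer: 8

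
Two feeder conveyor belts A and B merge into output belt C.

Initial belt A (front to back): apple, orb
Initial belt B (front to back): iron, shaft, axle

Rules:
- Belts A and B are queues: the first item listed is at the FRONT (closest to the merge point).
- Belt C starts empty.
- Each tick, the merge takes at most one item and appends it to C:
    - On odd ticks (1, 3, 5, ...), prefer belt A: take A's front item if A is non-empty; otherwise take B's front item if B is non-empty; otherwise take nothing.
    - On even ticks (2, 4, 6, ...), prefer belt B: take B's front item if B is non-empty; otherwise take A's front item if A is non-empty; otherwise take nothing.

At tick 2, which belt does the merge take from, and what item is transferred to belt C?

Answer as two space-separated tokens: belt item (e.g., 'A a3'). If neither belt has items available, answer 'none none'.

Answer: B iron

Derivation:
Tick 1: prefer A, take apple from A; A=[orb] B=[iron,shaft,axle] C=[apple]
Tick 2: prefer B, take iron from B; A=[orb] B=[shaft,axle] C=[apple,iron]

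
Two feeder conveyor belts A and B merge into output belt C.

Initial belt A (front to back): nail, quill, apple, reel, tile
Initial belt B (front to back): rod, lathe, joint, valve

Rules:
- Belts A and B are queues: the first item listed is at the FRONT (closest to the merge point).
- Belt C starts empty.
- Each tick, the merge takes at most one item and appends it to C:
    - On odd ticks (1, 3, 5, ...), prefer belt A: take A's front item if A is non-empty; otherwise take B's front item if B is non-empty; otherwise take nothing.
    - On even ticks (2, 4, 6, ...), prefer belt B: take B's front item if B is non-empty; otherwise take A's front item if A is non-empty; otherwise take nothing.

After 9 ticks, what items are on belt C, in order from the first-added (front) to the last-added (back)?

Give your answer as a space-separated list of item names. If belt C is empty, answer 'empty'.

Answer: nail rod quill lathe apple joint reel valve tile

Derivation:
Tick 1: prefer A, take nail from A; A=[quill,apple,reel,tile] B=[rod,lathe,joint,valve] C=[nail]
Tick 2: prefer B, take rod from B; A=[quill,apple,reel,tile] B=[lathe,joint,valve] C=[nail,rod]
Tick 3: prefer A, take quill from A; A=[apple,reel,tile] B=[lathe,joint,valve] C=[nail,rod,quill]
Tick 4: prefer B, take lathe from B; A=[apple,reel,tile] B=[joint,valve] C=[nail,rod,quill,lathe]
Tick 5: prefer A, take apple from A; A=[reel,tile] B=[joint,valve] C=[nail,rod,quill,lathe,apple]
Tick 6: prefer B, take joint from B; A=[reel,tile] B=[valve] C=[nail,rod,quill,lathe,apple,joint]
Tick 7: prefer A, take reel from A; A=[tile] B=[valve] C=[nail,rod,quill,lathe,apple,joint,reel]
Tick 8: prefer B, take valve from B; A=[tile] B=[-] C=[nail,rod,quill,lathe,apple,joint,reel,valve]
Tick 9: prefer A, take tile from A; A=[-] B=[-] C=[nail,rod,quill,lathe,apple,joint,reel,valve,tile]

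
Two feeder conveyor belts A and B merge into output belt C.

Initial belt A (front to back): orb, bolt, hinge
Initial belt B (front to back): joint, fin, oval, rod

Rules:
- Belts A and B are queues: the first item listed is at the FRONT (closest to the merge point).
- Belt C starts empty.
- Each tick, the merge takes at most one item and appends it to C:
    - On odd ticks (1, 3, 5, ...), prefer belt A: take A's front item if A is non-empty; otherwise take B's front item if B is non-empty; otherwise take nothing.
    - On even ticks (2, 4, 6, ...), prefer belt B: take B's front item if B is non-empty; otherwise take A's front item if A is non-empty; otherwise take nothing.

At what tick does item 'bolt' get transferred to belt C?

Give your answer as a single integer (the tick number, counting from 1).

Tick 1: prefer A, take orb from A; A=[bolt,hinge] B=[joint,fin,oval,rod] C=[orb]
Tick 2: prefer B, take joint from B; A=[bolt,hinge] B=[fin,oval,rod] C=[orb,joint]
Tick 3: prefer A, take bolt from A; A=[hinge] B=[fin,oval,rod] C=[orb,joint,bolt]

Answer: 3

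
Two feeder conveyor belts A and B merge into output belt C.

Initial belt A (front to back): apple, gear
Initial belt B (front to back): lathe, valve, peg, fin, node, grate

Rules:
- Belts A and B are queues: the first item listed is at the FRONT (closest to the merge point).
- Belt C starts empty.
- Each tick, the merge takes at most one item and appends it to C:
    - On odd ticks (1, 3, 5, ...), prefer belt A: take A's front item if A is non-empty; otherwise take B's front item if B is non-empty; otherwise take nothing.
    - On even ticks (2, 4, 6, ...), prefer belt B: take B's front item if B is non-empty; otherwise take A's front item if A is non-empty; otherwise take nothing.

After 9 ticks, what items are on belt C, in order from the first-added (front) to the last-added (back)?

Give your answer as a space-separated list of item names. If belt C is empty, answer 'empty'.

Tick 1: prefer A, take apple from A; A=[gear] B=[lathe,valve,peg,fin,node,grate] C=[apple]
Tick 2: prefer B, take lathe from B; A=[gear] B=[valve,peg,fin,node,grate] C=[apple,lathe]
Tick 3: prefer A, take gear from A; A=[-] B=[valve,peg,fin,node,grate] C=[apple,lathe,gear]
Tick 4: prefer B, take valve from B; A=[-] B=[peg,fin,node,grate] C=[apple,lathe,gear,valve]
Tick 5: prefer A, take peg from B; A=[-] B=[fin,node,grate] C=[apple,lathe,gear,valve,peg]
Tick 6: prefer B, take fin from B; A=[-] B=[node,grate] C=[apple,lathe,gear,valve,peg,fin]
Tick 7: prefer A, take node from B; A=[-] B=[grate] C=[apple,lathe,gear,valve,peg,fin,node]
Tick 8: prefer B, take grate from B; A=[-] B=[-] C=[apple,lathe,gear,valve,peg,fin,node,grate]
Tick 9: prefer A, both empty, nothing taken; A=[-] B=[-] C=[apple,lathe,gear,valve,peg,fin,node,grate]

Answer: apple lathe gear valve peg fin node grate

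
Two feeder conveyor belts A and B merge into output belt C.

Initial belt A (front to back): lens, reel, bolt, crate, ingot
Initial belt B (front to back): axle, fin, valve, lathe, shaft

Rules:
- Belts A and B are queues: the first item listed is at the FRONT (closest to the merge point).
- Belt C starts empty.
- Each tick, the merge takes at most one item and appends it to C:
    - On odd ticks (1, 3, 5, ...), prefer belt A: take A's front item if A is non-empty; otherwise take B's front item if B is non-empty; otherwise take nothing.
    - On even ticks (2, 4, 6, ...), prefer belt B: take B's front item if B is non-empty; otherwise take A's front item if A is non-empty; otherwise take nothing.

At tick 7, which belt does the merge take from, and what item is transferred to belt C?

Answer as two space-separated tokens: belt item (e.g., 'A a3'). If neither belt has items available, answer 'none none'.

Tick 1: prefer A, take lens from A; A=[reel,bolt,crate,ingot] B=[axle,fin,valve,lathe,shaft] C=[lens]
Tick 2: prefer B, take axle from B; A=[reel,bolt,crate,ingot] B=[fin,valve,lathe,shaft] C=[lens,axle]
Tick 3: prefer A, take reel from A; A=[bolt,crate,ingot] B=[fin,valve,lathe,shaft] C=[lens,axle,reel]
Tick 4: prefer B, take fin from B; A=[bolt,crate,ingot] B=[valve,lathe,shaft] C=[lens,axle,reel,fin]
Tick 5: prefer A, take bolt from A; A=[crate,ingot] B=[valve,lathe,shaft] C=[lens,axle,reel,fin,bolt]
Tick 6: prefer B, take valve from B; A=[crate,ingot] B=[lathe,shaft] C=[lens,axle,reel,fin,bolt,valve]
Tick 7: prefer A, take crate from A; A=[ingot] B=[lathe,shaft] C=[lens,axle,reel,fin,bolt,valve,crate]

Answer: A crate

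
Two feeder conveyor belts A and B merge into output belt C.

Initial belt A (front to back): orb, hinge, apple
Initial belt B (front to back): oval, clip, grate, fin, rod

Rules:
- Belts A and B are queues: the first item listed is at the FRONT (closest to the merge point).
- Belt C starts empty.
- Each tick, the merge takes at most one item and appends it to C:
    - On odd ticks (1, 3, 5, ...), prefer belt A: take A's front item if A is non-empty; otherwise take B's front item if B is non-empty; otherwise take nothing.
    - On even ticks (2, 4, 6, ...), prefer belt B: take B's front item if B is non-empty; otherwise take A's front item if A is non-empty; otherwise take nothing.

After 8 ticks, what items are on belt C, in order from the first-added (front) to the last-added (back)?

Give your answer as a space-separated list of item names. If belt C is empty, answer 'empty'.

Tick 1: prefer A, take orb from A; A=[hinge,apple] B=[oval,clip,grate,fin,rod] C=[orb]
Tick 2: prefer B, take oval from B; A=[hinge,apple] B=[clip,grate,fin,rod] C=[orb,oval]
Tick 3: prefer A, take hinge from A; A=[apple] B=[clip,grate,fin,rod] C=[orb,oval,hinge]
Tick 4: prefer B, take clip from B; A=[apple] B=[grate,fin,rod] C=[orb,oval,hinge,clip]
Tick 5: prefer A, take apple from A; A=[-] B=[grate,fin,rod] C=[orb,oval,hinge,clip,apple]
Tick 6: prefer B, take grate from B; A=[-] B=[fin,rod] C=[orb,oval,hinge,clip,apple,grate]
Tick 7: prefer A, take fin from B; A=[-] B=[rod] C=[orb,oval,hinge,clip,apple,grate,fin]
Tick 8: prefer B, take rod from B; A=[-] B=[-] C=[orb,oval,hinge,clip,apple,grate,fin,rod]

Answer: orb oval hinge clip apple grate fin rod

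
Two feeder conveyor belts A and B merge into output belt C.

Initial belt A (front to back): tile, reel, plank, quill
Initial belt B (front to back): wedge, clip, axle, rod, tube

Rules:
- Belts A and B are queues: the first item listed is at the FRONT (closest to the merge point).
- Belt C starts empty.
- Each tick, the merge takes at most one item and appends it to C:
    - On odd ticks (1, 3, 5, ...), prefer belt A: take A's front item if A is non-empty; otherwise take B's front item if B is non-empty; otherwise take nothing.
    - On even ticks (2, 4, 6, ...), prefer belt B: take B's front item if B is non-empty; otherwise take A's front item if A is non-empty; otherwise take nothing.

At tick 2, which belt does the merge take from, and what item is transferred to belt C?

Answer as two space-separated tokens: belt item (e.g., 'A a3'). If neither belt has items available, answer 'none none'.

Tick 1: prefer A, take tile from A; A=[reel,plank,quill] B=[wedge,clip,axle,rod,tube] C=[tile]
Tick 2: prefer B, take wedge from B; A=[reel,plank,quill] B=[clip,axle,rod,tube] C=[tile,wedge]

Answer: B wedge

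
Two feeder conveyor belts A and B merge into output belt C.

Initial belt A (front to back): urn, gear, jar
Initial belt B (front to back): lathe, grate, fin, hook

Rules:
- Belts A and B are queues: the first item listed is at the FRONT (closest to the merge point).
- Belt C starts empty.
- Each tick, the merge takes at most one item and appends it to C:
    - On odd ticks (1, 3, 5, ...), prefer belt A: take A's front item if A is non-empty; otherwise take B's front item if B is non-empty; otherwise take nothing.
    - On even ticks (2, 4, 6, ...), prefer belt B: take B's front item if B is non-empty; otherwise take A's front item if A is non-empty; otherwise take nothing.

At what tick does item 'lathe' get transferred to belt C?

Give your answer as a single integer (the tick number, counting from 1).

Tick 1: prefer A, take urn from A; A=[gear,jar] B=[lathe,grate,fin,hook] C=[urn]
Tick 2: prefer B, take lathe from B; A=[gear,jar] B=[grate,fin,hook] C=[urn,lathe]

Answer: 2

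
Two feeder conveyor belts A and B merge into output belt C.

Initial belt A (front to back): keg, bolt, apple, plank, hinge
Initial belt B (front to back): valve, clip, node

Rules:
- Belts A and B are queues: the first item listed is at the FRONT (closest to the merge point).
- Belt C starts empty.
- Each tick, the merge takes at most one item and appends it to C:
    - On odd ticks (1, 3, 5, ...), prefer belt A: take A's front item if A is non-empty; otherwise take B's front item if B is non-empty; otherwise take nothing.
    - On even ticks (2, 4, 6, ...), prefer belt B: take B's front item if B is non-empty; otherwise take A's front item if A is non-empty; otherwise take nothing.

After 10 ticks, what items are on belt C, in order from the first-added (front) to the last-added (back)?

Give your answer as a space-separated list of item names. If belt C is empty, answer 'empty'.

Answer: keg valve bolt clip apple node plank hinge

Derivation:
Tick 1: prefer A, take keg from A; A=[bolt,apple,plank,hinge] B=[valve,clip,node] C=[keg]
Tick 2: prefer B, take valve from B; A=[bolt,apple,plank,hinge] B=[clip,node] C=[keg,valve]
Tick 3: prefer A, take bolt from A; A=[apple,plank,hinge] B=[clip,node] C=[keg,valve,bolt]
Tick 4: prefer B, take clip from B; A=[apple,plank,hinge] B=[node] C=[keg,valve,bolt,clip]
Tick 5: prefer A, take apple from A; A=[plank,hinge] B=[node] C=[keg,valve,bolt,clip,apple]
Tick 6: prefer B, take node from B; A=[plank,hinge] B=[-] C=[keg,valve,bolt,clip,apple,node]
Tick 7: prefer A, take plank from A; A=[hinge] B=[-] C=[keg,valve,bolt,clip,apple,node,plank]
Tick 8: prefer B, take hinge from A; A=[-] B=[-] C=[keg,valve,bolt,clip,apple,node,plank,hinge]
Tick 9: prefer A, both empty, nothing taken; A=[-] B=[-] C=[keg,valve,bolt,clip,apple,node,plank,hinge]
Tick 10: prefer B, both empty, nothing taken; A=[-] B=[-] C=[keg,valve,bolt,clip,apple,node,plank,hinge]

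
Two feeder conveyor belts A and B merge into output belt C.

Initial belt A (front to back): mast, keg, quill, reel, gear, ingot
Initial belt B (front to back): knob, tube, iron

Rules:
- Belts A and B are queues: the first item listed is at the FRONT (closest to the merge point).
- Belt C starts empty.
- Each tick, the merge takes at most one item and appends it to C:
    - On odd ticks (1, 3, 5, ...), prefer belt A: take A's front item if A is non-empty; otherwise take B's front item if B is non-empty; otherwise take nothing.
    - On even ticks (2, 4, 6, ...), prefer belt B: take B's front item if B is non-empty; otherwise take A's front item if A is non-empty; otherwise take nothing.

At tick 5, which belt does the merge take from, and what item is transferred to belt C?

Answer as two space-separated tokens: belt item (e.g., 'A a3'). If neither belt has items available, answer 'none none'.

Tick 1: prefer A, take mast from A; A=[keg,quill,reel,gear,ingot] B=[knob,tube,iron] C=[mast]
Tick 2: prefer B, take knob from B; A=[keg,quill,reel,gear,ingot] B=[tube,iron] C=[mast,knob]
Tick 3: prefer A, take keg from A; A=[quill,reel,gear,ingot] B=[tube,iron] C=[mast,knob,keg]
Tick 4: prefer B, take tube from B; A=[quill,reel,gear,ingot] B=[iron] C=[mast,knob,keg,tube]
Tick 5: prefer A, take quill from A; A=[reel,gear,ingot] B=[iron] C=[mast,knob,keg,tube,quill]

Answer: A quill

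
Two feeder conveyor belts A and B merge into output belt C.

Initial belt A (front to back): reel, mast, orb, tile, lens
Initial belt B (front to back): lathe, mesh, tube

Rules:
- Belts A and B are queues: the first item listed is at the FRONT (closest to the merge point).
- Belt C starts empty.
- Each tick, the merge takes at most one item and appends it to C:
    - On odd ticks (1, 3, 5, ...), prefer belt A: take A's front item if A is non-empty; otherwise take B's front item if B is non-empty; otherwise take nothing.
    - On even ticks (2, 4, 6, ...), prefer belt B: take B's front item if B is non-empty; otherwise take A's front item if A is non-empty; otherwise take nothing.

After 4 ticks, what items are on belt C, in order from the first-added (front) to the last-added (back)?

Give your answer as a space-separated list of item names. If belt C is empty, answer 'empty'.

Tick 1: prefer A, take reel from A; A=[mast,orb,tile,lens] B=[lathe,mesh,tube] C=[reel]
Tick 2: prefer B, take lathe from B; A=[mast,orb,tile,lens] B=[mesh,tube] C=[reel,lathe]
Tick 3: prefer A, take mast from A; A=[orb,tile,lens] B=[mesh,tube] C=[reel,lathe,mast]
Tick 4: prefer B, take mesh from B; A=[orb,tile,lens] B=[tube] C=[reel,lathe,mast,mesh]

Answer: reel lathe mast mesh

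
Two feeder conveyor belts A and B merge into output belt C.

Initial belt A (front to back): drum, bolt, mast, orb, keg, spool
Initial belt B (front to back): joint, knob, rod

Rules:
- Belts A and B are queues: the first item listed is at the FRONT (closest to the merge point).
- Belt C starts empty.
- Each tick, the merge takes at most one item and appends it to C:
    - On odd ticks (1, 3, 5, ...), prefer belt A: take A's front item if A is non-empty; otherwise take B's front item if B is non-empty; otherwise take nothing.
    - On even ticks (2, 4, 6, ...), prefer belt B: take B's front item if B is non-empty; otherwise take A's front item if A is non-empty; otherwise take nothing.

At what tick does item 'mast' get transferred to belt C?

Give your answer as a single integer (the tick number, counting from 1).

Tick 1: prefer A, take drum from A; A=[bolt,mast,orb,keg,spool] B=[joint,knob,rod] C=[drum]
Tick 2: prefer B, take joint from B; A=[bolt,mast,orb,keg,spool] B=[knob,rod] C=[drum,joint]
Tick 3: prefer A, take bolt from A; A=[mast,orb,keg,spool] B=[knob,rod] C=[drum,joint,bolt]
Tick 4: prefer B, take knob from B; A=[mast,orb,keg,spool] B=[rod] C=[drum,joint,bolt,knob]
Tick 5: prefer A, take mast from A; A=[orb,keg,spool] B=[rod] C=[drum,joint,bolt,knob,mast]

Answer: 5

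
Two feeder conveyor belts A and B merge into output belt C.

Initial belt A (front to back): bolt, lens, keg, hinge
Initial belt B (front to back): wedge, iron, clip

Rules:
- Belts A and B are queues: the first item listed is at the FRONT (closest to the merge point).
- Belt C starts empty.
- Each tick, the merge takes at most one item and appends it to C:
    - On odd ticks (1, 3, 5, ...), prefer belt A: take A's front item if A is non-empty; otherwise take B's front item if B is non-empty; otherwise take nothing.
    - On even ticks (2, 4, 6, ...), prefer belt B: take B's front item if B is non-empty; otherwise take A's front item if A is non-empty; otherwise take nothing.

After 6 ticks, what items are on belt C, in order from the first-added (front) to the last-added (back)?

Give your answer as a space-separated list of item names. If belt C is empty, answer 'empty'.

Tick 1: prefer A, take bolt from A; A=[lens,keg,hinge] B=[wedge,iron,clip] C=[bolt]
Tick 2: prefer B, take wedge from B; A=[lens,keg,hinge] B=[iron,clip] C=[bolt,wedge]
Tick 3: prefer A, take lens from A; A=[keg,hinge] B=[iron,clip] C=[bolt,wedge,lens]
Tick 4: prefer B, take iron from B; A=[keg,hinge] B=[clip] C=[bolt,wedge,lens,iron]
Tick 5: prefer A, take keg from A; A=[hinge] B=[clip] C=[bolt,wedge,lens,iron,keg]
Tick 6: prefer B, take clip from B; A=[hinge] B=[-] C=[bolt,wedge,lens,iron,keg,clip]

Answer: bolt wedge lens iron keg clip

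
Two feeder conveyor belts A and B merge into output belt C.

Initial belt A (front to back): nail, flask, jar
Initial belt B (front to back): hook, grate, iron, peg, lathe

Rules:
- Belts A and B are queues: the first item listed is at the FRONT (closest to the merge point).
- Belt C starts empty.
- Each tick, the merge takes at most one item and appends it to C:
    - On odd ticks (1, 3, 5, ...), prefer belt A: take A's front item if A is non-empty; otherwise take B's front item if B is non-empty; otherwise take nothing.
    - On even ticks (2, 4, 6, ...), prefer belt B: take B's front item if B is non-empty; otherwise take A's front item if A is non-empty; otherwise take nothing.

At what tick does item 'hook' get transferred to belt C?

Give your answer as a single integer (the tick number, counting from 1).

Tick 1: prefer A, take nail from A; A=[flask,jar] B=[hook,grate,iron,peg,lathe] C=[nail]
Tick 2: prefer B, take hook from B; A=[flask,jar] B=[grate,iron,peg,lathe] C=[nail,hook]

Answer: 2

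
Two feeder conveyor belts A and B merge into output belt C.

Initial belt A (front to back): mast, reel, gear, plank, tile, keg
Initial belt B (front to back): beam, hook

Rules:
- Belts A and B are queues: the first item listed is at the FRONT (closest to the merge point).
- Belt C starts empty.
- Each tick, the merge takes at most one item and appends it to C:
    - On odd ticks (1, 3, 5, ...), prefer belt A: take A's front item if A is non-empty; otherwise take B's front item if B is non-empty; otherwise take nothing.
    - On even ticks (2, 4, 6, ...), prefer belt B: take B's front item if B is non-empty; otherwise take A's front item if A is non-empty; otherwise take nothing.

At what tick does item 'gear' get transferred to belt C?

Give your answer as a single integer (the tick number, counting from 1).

Answer: 5

Derivation:
Tick 1: prefer A, take mast from A; A=[reel,gear,plank,tile,keg] B=[beam,hook] C=[mast]
Tick 2: prefer B, take beam from B; A=[reel,gear,plank,tile,keg] B=[hook] C=[mast,beam]
Tick 3: prefer A, take reel from A; A=[gear,plank,tile,keg] B=[hook] C=[mast,beam,reel]
Tick 4: prefer B, take hook from B; A=[gear,plank,tile,keg] B=[-] C=[mast,beam,reel,hook]
Tick 5: prefer A, take gear from A; A=[plank,tile,keg] B=[-] C=[mast,beam,reel,hook,gear]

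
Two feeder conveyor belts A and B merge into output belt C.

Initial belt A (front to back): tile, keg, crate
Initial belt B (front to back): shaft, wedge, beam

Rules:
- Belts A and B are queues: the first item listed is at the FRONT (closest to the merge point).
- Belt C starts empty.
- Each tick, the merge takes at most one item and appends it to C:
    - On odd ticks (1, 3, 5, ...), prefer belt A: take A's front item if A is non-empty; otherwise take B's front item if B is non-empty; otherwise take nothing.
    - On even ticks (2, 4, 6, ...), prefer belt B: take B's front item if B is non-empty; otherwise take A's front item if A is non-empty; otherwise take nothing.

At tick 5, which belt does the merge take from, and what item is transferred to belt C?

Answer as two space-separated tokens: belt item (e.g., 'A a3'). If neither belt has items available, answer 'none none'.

Answer: A crate

Derivation:
Tick 1: prefer A, take tile from A; A=[keg,crate] B=[shaft,wedge,beam] C=[tile]
Tick 2: prefer B, take shaft from B; A=[keg,crate] B=[wedge,beam] C=[tile,shaft]
Tick 3: prefer A, take keg from A; A=[crate] B=[wedge,beam] C=[tile,shaft,keg]
Tick 4: prefer B, take wedge from B; A=[crate] B=[beam] C=[tile,shaft,keg,wedge]
Tick 5: prefer A, take crate from A; A=[-] B=[beam] C=[tile,shaft,keg,wedge,crate]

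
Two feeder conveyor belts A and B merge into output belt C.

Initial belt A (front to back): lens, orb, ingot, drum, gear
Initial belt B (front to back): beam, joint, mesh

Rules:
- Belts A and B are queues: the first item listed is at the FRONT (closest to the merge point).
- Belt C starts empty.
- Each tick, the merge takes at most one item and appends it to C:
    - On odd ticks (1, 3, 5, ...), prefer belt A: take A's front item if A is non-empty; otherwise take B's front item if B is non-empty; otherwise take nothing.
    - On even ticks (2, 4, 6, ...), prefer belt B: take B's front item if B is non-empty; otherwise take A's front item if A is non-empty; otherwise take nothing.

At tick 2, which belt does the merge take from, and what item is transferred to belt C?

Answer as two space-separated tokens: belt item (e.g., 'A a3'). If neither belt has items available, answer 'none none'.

Tick 1: prefer A, take lens from A; A=[orb,ingot,drum,gear] B=[beam,joint,mesh] C=[lens]
Tick 2: prefer B, take beam from B; A=[orb,ingot,drum,gear] B=[joint,mesh] C=[lens,beam]

Answer: B beam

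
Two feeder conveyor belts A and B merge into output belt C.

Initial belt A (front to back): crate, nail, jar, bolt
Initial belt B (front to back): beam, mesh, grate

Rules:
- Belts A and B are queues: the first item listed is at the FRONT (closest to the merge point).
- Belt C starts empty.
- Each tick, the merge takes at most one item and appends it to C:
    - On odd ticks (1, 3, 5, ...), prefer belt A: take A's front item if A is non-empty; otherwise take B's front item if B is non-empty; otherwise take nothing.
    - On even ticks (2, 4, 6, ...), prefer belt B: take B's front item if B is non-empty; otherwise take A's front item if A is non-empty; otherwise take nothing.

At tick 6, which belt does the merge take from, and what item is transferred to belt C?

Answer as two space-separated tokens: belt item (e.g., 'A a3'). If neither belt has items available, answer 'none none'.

Answer: B grate

Derivation:
Tick 1: prefer A, take crate from A; A=[nail,jar,bolt] B=[beam,mesh,grate] C=[crate]
Tick 2: prefer B, take beam from B; A=[nail,jar,bolt] B=[mesh,grate] C=[crate,beam]
Tick 3: prefer A, take nail from A; A=[jar,bolt] B=[mesh,grate] C=[crate,beam,nail]
Tick 4: prefer B, take mesh from B; A=[jar,bolt] B=[grate] C=[crate,beam,nail,mesh]
Tick 5: prefer A, take jar from A; A=[bolt] B=[grate] C=[crate,beam,nail,mesh,jar]
Tick 6: prefer B, take grate from B; A=[bolt] B=[-] C=[crate,beam,nail,mesh,jar,grate]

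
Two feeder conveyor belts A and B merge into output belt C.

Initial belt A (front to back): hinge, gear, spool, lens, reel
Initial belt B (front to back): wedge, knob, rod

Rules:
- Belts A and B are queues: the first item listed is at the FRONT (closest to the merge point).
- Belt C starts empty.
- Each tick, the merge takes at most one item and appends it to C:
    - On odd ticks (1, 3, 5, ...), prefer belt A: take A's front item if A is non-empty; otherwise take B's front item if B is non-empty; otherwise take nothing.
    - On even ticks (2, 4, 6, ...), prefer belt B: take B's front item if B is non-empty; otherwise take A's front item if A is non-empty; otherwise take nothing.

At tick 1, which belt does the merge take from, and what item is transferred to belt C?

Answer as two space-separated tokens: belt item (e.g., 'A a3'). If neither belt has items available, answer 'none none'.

Tick 1: prefer A, take hinge from A; A=[gear,spool,lens,reel] B=[wedge,knob,rod] C=[hinge]

Answer: A hinge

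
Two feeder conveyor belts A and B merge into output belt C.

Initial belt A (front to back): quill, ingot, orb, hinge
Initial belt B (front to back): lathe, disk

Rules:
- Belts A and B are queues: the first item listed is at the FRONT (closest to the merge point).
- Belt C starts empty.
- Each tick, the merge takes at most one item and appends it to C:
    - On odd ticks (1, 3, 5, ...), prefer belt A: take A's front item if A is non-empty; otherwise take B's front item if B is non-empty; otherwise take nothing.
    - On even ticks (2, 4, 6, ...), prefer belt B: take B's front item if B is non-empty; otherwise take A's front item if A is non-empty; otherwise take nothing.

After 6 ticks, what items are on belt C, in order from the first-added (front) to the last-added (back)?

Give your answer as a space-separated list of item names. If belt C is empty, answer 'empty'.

Answer: quill lathe ingot disk orb hinge

Derivation:
Tick 1: prefer A, take quill from A; A=[ingot,orb,hinge] B=[lathe,disk] C=[quill]
Tick 2: prefer B, take lathe from B; A=[ingot,orb,hinge] B=[disk] C=[quill,lathe]
Tick 3: prefer A, take ingot from A; A=[orb,hinge] B=[disk] C=[quill,lathe,ingot]
Tick 4: prefer B, take disk from B; A=[orb,hinge] B=[-] C=[quill,lathe,ingot,disk]
Tick 5: prefer A, take orb from A; A=[hinge] B=[-] C=[quill,lathe,ingot,disk,orb]
Tick 6: prefer B, take hinge from A; A=[-] B=[-] C=[quill,lathe,ingot,disk,orb,hinge]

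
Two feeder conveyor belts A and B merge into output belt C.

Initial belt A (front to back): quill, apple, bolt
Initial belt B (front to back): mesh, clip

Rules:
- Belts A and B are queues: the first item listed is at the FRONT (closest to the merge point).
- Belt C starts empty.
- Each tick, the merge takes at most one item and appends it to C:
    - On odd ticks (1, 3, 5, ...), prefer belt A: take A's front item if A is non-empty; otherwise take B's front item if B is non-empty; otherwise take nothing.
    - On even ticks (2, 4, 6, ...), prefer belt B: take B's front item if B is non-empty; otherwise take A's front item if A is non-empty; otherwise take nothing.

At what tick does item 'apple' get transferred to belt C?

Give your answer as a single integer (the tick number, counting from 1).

Answer: 3

Derivation:
Tick 1: prefer A, take quill from A; A=[apple,bolt] B=[mesh,clip] C=[quill]
Tick 2: prefer B, take mesh from B; A=[apple,bolt] B=[clip] C=[quill,mesh]
Tick 3: prefer A, take apple from A; A=[bolt] B=[clip] C=[quill,mesh,apple]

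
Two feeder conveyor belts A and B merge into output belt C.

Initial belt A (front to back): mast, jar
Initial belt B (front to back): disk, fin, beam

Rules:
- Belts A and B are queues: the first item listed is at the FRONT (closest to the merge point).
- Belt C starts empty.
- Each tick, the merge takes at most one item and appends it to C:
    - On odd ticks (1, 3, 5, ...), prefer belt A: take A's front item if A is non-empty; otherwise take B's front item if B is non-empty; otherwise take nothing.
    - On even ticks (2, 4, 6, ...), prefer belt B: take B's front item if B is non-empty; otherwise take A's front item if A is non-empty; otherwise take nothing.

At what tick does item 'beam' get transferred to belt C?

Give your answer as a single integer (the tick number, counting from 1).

Answer: 5

Derivation:
Tick 1: prefer A, take mast from A; A=[jar] B=[disk,fin,beam] C=[mast]
Tick 2: prefer B, take disk from B; A=[jar] B=[fin,beam] C=[mast,disk]
Tick 3: prefer A, take jar from A; A=[-] B=[fin,beam] C=[mast,disk,jar]
Tick 4: prefer B, take fin from B; A=[-] B=[beam] C=[mast,disk,jar,fin]
Tick 5: prefer A, take beam from B; A=[-] B=[-] C=[mast,disk,jar,fin,beam]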